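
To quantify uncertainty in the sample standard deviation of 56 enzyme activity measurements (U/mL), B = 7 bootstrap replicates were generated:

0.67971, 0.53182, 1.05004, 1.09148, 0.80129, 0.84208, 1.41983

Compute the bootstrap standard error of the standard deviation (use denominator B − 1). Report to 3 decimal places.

Bootstrap SE is the standard deviation of the 7 replicate standard deviations.
Mean of replicates: (0.67971 + 0.53182 + 1.05004 + 1.09148 + 0.80129 + 0.84208 + 1.41983) / 7 = 6.416250 / 7 = 0.916607
Sum of squared deviations: (−0.236897)² + (−0.384787)² + (+0.133433)² + (+0.174873)² + (−0.115317)² + (−0.074527)² + (+0.503223)² = 0.524652
Variance = 0.524652 / 6 = 0.087442
SE* = √0.087442

SE* = 0.296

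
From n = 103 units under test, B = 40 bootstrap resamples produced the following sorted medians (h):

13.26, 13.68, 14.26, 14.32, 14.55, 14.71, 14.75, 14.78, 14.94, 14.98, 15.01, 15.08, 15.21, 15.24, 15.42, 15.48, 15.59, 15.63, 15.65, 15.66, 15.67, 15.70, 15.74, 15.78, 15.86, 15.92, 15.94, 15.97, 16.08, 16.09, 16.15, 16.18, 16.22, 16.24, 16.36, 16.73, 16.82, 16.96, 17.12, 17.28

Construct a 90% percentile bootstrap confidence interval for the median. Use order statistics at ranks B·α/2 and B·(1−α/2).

(13.68, 16.96)

α = 0.10; lower rank = 40 × 0.050 = 2; upper rank = 40 × 0.950 = 38.
The 2nd smallest replicate is 13.68; the 38th is 16.96.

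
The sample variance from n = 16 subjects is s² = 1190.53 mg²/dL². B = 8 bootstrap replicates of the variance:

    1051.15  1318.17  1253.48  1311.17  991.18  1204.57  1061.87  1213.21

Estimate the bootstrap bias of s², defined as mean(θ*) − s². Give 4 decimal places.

mean(θ*) = (1051.15 + 1318.17 + 1253.48 + 1311.17 + 991.18 + 1204.57 + 1061.87 + 1213.21) / 8 = 1175.60000
bias = 1175.60000 − 1190.53

bias = −14.9300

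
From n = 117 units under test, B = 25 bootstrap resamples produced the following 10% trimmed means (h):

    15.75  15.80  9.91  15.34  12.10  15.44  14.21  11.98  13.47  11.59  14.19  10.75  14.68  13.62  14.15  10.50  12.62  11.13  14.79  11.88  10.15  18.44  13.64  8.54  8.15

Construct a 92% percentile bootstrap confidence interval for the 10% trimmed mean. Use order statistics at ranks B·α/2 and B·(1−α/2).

(8.15, 15.80)

Sorted replicates: 8.15, 8.54, 9.91, 10.15, 10.50, 10.75, 11.13, 11.59, 11.88, 11.98, 12.10, 12.62, 13.47, 13.62, 13.64, 14.15, 14.19, 14.21, 14.68, 14.79, 15.34, 15.44, 15.75, 15.80, 18.44
α = 0.08; lower rank = 25 × 0.040 = 1; upper rank = 25 × 0.960 = 24.
The 1st smallest replicate is 8.15; the 24th is 15.80.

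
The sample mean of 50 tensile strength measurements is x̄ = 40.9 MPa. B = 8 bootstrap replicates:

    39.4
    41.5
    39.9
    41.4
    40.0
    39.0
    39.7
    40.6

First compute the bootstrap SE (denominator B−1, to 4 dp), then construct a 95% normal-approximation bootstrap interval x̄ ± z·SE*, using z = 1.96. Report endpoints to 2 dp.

Mean of replicates = 40.1875; sum of squared deviations = 5.7487; SE* = √(5.7487/7) = 0.9062
Margin = 1.96 × 0.9062 = 1.776
Interval: 40.9 ± 1.776

(39.12, 42.68)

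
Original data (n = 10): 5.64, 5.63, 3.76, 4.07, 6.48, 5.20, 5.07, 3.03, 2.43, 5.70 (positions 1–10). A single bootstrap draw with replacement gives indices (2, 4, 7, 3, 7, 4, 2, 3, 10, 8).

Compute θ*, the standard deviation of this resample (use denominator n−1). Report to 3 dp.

θ* = 0.955

Resample values: 5.63, 4.07, 5.07, 3.76, 5.07, 4.07, 5.63, 3.76, 5.70, 3.03.
Mean = 4.5790; sum of squared deviations = 8.2071
s² = 8.2071 / 9 = 0.9119
s = √0.9119 = 0.955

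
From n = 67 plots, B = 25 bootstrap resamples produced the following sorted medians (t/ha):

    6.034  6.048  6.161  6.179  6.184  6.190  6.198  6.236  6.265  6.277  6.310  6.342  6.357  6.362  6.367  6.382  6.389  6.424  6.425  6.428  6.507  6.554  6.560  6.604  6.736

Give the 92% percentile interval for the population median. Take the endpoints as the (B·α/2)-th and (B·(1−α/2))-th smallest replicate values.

(6.034, 6.604)

α = 0.08; lower rank = 25 × 0.040 = 1; upper rank = 25 × 0.960 = 24.
The 1st smallest replicate is 6.034; the 24th is 6.604.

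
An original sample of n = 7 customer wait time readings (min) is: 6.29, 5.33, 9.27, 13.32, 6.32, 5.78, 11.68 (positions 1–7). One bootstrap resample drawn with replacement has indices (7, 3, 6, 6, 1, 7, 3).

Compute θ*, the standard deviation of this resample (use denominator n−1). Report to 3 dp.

θ* = 2.617

Resample values: 11.68, 9.27, 5.78, 5.78, 6.29, 11.68, 9.27.
Mean = 8.5357; sum of squared deviations = 41.0826
s² = 41.0826 / 6 = 6.8471
s = √6.8471 = 2.617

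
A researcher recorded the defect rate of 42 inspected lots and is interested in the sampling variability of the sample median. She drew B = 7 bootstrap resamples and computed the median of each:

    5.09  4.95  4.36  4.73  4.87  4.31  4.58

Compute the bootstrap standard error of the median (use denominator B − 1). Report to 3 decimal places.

Bootstrap SE is the standard deviation of the 7 replicate medians.
Mean of replicates: (5.09 + 4.95 + 4.36 + 4.73 + 4.87 + 4.31 + 4.58) / 7 = 32.8900 / 7 = 4.6986
Sum of squared deviations: (+0.3914)² + (+0.2514)² + (−0.3386)² + (+0.0314)² + (+0.1714)² + (−0.3886)² + (−0.1186)² = 0.5265
Variance = 0.5265 / 6 = 0.0877
SE* = √0.0877

SE* = 0.296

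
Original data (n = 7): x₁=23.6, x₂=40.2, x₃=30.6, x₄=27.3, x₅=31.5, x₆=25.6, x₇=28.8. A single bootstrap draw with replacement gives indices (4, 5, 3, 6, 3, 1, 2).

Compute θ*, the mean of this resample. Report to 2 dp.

θ* = 29.91

Resample values: 27.3, 31.5, 30.6, 25.6, 30.6, 23.6, 40.2.
Mean = (27.3 + 31.5 + 30.6 + 25.6 + 30.6 + 23.6 + 40.2) / 7 = 209.40 / 7 = 29.91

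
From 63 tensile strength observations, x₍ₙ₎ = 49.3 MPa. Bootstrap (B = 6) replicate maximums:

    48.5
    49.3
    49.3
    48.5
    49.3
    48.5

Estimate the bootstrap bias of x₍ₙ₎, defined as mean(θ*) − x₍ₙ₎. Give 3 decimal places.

mean(θ*) = (48.5 + 49.3 + 49.3 + 48.5 + 49.3 + 48.5) / 6 = 48.9000
bias = 48.9000 − 49.3

bias = −0.400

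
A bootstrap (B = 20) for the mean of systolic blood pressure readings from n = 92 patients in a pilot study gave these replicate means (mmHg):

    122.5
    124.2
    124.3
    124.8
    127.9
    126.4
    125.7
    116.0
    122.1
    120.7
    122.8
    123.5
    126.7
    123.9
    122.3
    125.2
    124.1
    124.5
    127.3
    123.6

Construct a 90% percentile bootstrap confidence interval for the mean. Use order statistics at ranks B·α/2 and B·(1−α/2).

Sorted replicates: 116.0, 120.7, 122.1, 122.3, 122.5, 122.8, 123.5, 123.6, 123.9, 124.1, 124.2, 124.3, 124.5, 124.8, 125.2, 125.7, 126.4, 126.7, 127.3, 127.9
α = 0.10; lower rank = 20 × 0.050 = 1; upper rank = 20 × 0.950 = 19.
The 1st smallest replicate is 116.0; the 19th is 127.3.

(116.0, 127.3)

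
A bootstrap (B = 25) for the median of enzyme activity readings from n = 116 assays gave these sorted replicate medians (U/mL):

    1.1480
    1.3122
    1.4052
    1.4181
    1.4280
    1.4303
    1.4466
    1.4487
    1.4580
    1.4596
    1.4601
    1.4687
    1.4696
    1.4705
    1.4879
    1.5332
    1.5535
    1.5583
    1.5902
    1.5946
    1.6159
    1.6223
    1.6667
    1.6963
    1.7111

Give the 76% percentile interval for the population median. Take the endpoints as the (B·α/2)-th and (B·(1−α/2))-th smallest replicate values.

α = 0.24; lower rank = 25 × 0.120 = 3; upper rank = 25 × 0.880 = 22.
The 3rd smallest replicate is 1.4052; the 22nd is 1.6223.

(1.4052, 1.6223)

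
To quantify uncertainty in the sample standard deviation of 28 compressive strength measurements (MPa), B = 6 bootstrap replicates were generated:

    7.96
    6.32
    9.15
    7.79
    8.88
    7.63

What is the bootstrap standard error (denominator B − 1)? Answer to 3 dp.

SE* = 1.009

Bootstrap SE is the standard deviation of the 6 replicate standard deviations.
Mean of replicates: (7.96 + 6.32 + 9.15 + 7.79 + 8.88 + 7.63) / 6 = 47.7300 / 6 = 7.9550
Sum of squared deviations: (+0.0050)² + (−1.6350)² + (+1.1950)² + (−0.1650)² + (+0.9250)² + (−0.3250)² = 5.0898
Variance = 5.0898 / 5 = 1.0180
SE* = √1.0180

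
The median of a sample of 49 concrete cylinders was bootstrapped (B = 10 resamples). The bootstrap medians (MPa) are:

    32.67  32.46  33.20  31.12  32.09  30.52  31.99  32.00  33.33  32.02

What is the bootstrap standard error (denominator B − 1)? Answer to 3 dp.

SE* = 0.859

Bootstrap SE is the standard deviation of the 10 replicate medians.
Mean of replicates: (32.67 + 32.46 + 33.20 + 31.12 + 32.09 + 30.52 + 31.99 + 32.00 + 33.33 + 32.02) / 10 = 321.4000 / 10 = 32.1400
Sum of squared deviations: (+0.5300)² + (+0.3200)² + (+1.0600)² + (−1.0200)² + (−0.0500)² + (−1.6200)² + (−0.1500)² + (−0.1400)² + (+1.1900)² + (−0.1200)² = 6.6468
Variance = 6.6468 / 9 = 0.7385
SE* = √0.7385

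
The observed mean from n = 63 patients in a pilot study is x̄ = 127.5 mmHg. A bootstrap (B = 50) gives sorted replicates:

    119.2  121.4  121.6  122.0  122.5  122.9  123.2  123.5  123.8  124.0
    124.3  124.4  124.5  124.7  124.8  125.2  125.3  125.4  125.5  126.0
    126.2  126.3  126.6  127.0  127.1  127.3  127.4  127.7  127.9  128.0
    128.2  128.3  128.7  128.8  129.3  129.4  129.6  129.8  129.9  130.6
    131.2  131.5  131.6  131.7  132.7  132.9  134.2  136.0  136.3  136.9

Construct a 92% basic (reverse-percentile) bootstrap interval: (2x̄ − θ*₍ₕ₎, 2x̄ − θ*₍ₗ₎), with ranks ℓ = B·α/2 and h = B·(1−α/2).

Percentile endpoints at ranks 2 and 48: θ*₍2₎ = 121.4, θ*₍48₎ = 136.0.
Basic interval reflects these around x̄:
  lower = 2 × 127.5 − 136.0 = 119.0
  upper = 2 × 127.5 − 121.4 = 133.6

(119.0, 133.6)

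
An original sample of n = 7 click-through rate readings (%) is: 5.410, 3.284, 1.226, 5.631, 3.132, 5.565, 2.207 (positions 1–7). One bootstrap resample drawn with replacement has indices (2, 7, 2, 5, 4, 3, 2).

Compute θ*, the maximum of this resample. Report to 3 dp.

Resample values: 3.284, 2.207, 3.284, 3.132, 5.631, 1.226, 3.284.
Maximum = 5.631

θ* = 5.631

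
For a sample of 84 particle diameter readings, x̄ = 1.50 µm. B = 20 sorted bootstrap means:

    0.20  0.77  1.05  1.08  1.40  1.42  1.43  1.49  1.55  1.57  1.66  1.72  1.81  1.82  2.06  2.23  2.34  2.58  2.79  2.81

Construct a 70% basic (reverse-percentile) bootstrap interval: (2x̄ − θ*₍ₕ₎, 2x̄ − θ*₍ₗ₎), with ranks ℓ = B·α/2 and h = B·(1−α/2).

(0.66, 1.95)

Percentile endpoints at ranks 3 and 17: θ*₍3₎ = 1.05, θ*₍17₎ = 2.34.
Basic interval reflects these around x̄:
  lower = 2 × 1.50 − 2.34 = 0.66
  upper = 2 × 1.50 − 1.05 = 1.95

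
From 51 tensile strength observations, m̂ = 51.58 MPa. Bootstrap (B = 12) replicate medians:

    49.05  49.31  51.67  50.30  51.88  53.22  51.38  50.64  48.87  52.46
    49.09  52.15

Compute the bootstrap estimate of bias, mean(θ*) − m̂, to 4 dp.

mean(θ*) = (49.05 + 49.31 + 51.67 + 50.30 + 51.88 + 53.22 + 51.38 + 50.64 + 48.87 + 52.46 + 49.09 + 52.15) / 12 = 50.83500
bias = 50.83500 − 51.58

bias = −0.7450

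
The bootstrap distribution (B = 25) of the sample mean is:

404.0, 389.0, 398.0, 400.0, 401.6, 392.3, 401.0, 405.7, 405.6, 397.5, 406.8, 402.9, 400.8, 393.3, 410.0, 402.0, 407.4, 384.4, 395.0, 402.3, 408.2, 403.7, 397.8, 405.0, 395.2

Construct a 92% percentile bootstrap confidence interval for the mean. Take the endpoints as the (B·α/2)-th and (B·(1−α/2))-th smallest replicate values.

Sorted replicates: 384.4, 389.0, 392.3, 393.3, 395.0, 395.2, 397.5, 397.8, 398.0, 400.0, 400.8, 401.0, 401.6, 402.0, 402.3, 402.9, 403.7, 404.0, 405.0, 405.6, 405.7, 406.8, 407.4, 408.2, 410.0
α = 0.08; lower rank = 25 × 0.040 = 1; upper rank = 25 × 0.960 = 24.
The 1st smallest replicate is 384.4; the 24th is 408.2.

(384.4, 408.2)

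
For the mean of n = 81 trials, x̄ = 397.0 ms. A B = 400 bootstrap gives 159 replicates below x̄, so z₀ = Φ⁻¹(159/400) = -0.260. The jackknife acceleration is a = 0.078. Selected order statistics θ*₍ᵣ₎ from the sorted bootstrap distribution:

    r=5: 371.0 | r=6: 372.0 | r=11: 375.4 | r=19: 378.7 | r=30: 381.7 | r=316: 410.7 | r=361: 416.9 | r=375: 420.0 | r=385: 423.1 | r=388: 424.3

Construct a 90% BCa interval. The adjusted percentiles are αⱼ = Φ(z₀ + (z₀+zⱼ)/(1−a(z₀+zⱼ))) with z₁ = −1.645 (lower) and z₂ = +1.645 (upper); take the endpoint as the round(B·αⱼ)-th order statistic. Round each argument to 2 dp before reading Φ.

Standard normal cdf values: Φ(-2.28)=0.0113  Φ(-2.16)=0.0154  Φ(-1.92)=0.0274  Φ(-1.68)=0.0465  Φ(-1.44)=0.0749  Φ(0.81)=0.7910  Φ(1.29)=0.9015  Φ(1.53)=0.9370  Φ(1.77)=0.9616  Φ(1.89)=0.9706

(375.4, 416.9)

Lower: z₀ + z₁ = -0.260 + (-1.645) = -1.905; 1 − a(z₀+z₁) = 1 − (0.078)(-1.905) = 1.1486; argument = -0.260 + (-1.905)/1.1486 = -1.9186 → -1.92.
α₁ = Φ(-1.92) = 0.0274; rank = round(400 × 0.0274) = 11; θ*₍11₎ = 375.4.
Upper: z₀ + z₂ = 1.385; 1 − a(z₀+z₂) = 0.8920; argument = 1.2927 → 1.29; α₂ = 0.9015; rank = 361; θ*₍361₎ = 416.9.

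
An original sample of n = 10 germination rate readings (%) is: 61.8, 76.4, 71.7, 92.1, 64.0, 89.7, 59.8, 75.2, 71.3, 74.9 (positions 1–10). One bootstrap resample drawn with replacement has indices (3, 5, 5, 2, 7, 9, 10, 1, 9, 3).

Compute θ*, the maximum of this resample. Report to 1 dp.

θ* = 76.4

Resample values: 71.7, 64.0, 64.0, 76.4, 59.8, 71.3, 74.9, 61.8, 71.3, 71.7.
Maximum = 76.4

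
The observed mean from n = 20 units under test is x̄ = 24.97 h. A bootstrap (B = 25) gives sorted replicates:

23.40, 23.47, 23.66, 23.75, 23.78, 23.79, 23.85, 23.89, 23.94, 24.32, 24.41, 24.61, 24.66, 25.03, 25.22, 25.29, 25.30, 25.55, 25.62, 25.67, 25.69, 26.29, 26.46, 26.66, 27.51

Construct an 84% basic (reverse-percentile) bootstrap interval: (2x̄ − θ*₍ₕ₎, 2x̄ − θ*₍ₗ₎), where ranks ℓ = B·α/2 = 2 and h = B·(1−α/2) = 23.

(23.48, 26.47)

Percentile endpoints at ranks 2 and 23: θ*₍2₎ = 23.47, θ*₍23₎ = 26.46.
Basic interval reflects these around x̄:
  lower = 2 × 24.97 − 26.46 = 23.48
  upper = 2 × 24.97 − 23.47 = 26.47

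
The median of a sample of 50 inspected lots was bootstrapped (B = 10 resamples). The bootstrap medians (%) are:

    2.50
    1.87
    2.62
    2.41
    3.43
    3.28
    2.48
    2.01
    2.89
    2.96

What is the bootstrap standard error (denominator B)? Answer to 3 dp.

Bootstrap SE is the standard deviation of the 10 replicate medians.
Mean of replicates: (2.50 + 1.87 + 2.62 + 2.41 + 3.43 + 3.28 + 2.48 + 2.01 + 2.89 + 2.96) / 10 = 26.4500 / 10 = 2.6450
Sum of squared deviations: (−0.1450)² + (−0.7750)² + (−0.0250)² + (−0.2350)² + (+0.7850)² + (+0.6350)² + (−0.1650)² + (−0.6350)² + (+0.2450)² + (+0.3150)² = 2.2866
Variance = 2.2866 / 10 = 0.2287
SE* = √0.2287

SE* = 0.478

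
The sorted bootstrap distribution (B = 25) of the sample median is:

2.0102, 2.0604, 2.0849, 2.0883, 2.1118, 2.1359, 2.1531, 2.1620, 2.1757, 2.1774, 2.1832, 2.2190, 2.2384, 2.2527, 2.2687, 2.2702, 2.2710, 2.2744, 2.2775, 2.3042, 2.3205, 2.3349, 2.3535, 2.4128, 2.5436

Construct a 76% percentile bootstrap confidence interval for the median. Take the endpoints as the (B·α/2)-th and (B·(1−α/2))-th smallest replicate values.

α = 0.24; lower rank = 25 × 0.120 = 3; upper rank = 25 × 0.880 = 22.
The 3rd smallest replicate is 2.0849; the 22nd is 2.3349.

(2.0849, 2.3349)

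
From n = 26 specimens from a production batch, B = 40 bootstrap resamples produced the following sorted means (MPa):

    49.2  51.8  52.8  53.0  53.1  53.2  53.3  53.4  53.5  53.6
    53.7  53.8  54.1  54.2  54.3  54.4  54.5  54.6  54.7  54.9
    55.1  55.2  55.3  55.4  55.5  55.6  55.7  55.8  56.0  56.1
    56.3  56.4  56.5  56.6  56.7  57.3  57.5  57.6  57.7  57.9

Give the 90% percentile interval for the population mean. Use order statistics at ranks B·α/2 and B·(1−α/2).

α = 0.10; lower rank = 40 × 0.050 = 2; upper rank = 40 × 0.950 = 38.
The 2nd smallest replicate is 51.8; the 38th is 57.6.

(51.8, 57.6)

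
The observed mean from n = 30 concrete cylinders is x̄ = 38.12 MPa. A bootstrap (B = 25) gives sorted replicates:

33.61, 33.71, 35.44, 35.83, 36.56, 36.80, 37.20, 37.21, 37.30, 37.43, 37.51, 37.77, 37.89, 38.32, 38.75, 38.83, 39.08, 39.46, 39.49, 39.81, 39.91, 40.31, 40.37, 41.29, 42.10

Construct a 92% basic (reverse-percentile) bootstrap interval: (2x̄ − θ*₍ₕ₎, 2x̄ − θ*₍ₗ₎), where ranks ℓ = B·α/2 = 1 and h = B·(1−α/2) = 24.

(34.95, 42.63)

Percentile endpoints at ranks 1 and 24: θ*₍1₎ = 33.61, θ*₍24₎ = 41.29.
Basic interval reflects these around x̄:
  lower = 2 × 38.12 − 41.29 = 34.95
  upper = 2 × 38.12 − 33.61 = 42.63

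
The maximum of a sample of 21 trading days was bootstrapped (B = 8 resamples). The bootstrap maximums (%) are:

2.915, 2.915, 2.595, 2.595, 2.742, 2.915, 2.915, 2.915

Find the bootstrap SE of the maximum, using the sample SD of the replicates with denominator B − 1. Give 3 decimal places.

Bootstrap SE is the standard deviation of the 8 replicate maximums.
Mean of replicates: (2.915 + 2.915 + 2.595 + 2.595 + 2.742 + 2.915 + 2.915 + 2.915) / 8 = 22.5070 / 8 = 2.8134
Sum of squared deviations: (+0.1016)² + (+0.1016)² + (−0.2184)² + (−0.2184)² + (−0.0714)² + (+0.1016)² + (+0.1016)² + (+0.1016)² = 0.1521
Variance = 0.1521 / 7 = 0.0217
SE* = √0.0217

SE* = 0.147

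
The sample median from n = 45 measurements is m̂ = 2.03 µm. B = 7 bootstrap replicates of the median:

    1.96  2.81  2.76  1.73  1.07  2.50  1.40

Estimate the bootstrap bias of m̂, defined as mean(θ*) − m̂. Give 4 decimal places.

mean(θ*) = (1.96 + 2.81 + 2.76 + 1.73 + 1.07 + 2.50 + 1.40) / 7 = 2.03286
bias = 2.03286 − 2.03

bias = +0.0029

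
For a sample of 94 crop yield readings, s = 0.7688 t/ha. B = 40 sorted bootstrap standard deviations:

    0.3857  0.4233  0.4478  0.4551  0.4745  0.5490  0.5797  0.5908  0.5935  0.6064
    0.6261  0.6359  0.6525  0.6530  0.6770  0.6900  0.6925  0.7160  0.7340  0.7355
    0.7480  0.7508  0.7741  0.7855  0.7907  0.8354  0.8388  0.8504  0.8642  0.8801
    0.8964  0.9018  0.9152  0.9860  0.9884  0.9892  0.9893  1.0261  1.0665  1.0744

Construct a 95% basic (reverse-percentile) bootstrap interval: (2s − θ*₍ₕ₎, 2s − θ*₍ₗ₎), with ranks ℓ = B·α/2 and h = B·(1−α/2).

(0.4711, 1.1519)

Percentile endpoints at ranks 1 and 39: θ*₍1₎ = 0.3857, θ*₍39₎ = 1.0665.
Basic interval reflects these around s:
  lower = 2 × 0.7688 − 1.0665 = 0.4711
  upper = 2 × 0.7688 − 0.3857 = 1.1519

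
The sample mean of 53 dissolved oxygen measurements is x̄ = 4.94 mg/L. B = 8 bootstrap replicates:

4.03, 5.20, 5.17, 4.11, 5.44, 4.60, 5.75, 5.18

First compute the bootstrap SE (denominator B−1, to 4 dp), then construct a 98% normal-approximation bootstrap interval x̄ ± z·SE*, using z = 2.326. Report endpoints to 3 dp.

Mean of replicates = 4.9350; sum of squared deviations = 2.7166; SE* = √(2.7166/7) = 0.6230
Margin = 2.326 × 0.6230 = 1.4491
Interval: 4.94 ± 1.4491

(3.491, 6.389)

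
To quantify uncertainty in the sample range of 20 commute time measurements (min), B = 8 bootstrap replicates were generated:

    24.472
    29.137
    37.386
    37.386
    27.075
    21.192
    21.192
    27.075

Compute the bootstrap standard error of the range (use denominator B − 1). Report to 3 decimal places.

SE* = 6.372

Bootstrap SE is the standard deviation of the 8 replicate ranges.
Mean of replicates: (24.472 + 29.137 + 37.386 + 37.386 + 27.075 + 21.192 + 21.192 + 27.075) / 8 = 224.9150 / 8 = 28.1144
Sum of squared deviations: (−3.6424)² + (+1.0226)² + (+9.2716)² + (+9.2716)² + (−1.0394)² + (−6.9224)² + (−6.9224)² + (−1.0394)² = 284.2379
Variance = 284.2379 / 7 = 40.6054
SE* = √40.6054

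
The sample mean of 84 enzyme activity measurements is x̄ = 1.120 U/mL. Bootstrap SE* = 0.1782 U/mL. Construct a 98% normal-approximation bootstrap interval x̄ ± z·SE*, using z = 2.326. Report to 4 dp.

Margin = 2.326 × 0.1782 = 0.41449
Interval: 1.120 ± 0.41449

(0.7055, 1.5345)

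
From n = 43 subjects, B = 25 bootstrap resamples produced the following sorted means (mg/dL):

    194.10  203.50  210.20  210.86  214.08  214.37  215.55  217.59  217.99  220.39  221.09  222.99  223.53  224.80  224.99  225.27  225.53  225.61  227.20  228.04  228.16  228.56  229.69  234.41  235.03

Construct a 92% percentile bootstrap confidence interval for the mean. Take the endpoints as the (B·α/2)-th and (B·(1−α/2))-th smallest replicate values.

α = 0.08; lower rank = 25 × 0.040 = 1; upper rank = 25 × 0.960 = 24.
The 1st smallest replicate is 194.10; the 24th is 234.41.

(194.10, 234.41)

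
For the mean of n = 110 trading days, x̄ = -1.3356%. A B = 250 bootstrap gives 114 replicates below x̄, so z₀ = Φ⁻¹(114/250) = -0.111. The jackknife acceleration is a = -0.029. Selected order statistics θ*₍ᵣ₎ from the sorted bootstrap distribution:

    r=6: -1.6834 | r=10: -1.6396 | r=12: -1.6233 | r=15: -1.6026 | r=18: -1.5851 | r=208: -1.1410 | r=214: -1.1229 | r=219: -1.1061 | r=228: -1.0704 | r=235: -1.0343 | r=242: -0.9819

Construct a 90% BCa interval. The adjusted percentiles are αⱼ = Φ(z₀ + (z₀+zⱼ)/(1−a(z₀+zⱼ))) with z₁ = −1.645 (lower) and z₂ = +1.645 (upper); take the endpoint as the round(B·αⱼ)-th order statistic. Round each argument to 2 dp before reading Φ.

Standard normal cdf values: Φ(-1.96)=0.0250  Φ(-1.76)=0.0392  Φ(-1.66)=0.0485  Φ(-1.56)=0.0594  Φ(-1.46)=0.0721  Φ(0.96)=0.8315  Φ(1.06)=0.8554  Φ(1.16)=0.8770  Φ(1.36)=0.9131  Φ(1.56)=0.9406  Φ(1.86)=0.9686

(-1.6834, -1.0704)

Lower: z₀ + z₁ = -0.111 + (-1.645) = -1.756; 1 − a(z₀+z₁) = 1 − (-0.029)(-1.756) = 0.9491; argument = -0.111 + (-1.756)/0.9491 = -1.9612 → -1.96.
α₁ = Φ(-1.96) = 0.0250; rank = round(250 × 0.0250) = 6; θ*₍6₎ = -1.6834.
Upper: z₀ + z₂ = 1.534; 1 − a(z₀+z₂) = 1.0445; argument = 1.3577 → 1.36; α₂ = 0.9131; rank = 228; θ*₍228₎ = -1.0704.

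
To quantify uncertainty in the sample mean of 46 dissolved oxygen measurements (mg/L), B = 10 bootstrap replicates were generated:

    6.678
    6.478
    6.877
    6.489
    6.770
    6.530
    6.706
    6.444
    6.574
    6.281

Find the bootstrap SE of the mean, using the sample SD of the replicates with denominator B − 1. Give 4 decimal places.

SE* = 0.1760

Bootstrap SE is the standard deviation of the 10 replicate means.
Mean of replicates: (6.678 + 6.478 + 6.877 + 6.489 + 6.770 + 6.530 + 6.706 + 6.444 + 6.574 + 6.281) / 10 = 65.82700 / 10 = 6.58270
Sum of squared deviations: (+0.09530)² + (−0.10470)² + (+0.29430)² + (−0.09370)² + (+0.18730)² + (−0.05270)² + (+0.12330)² + (−0.13870)² + (−0.00870)² + (−0.30170)² = 0.27883
Variance = 0.27883 / 9 = 0.03098
SE* = √0.03098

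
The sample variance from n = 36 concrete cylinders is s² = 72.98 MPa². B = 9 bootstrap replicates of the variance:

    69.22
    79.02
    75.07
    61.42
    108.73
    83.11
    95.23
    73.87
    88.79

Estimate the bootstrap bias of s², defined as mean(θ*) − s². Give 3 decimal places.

bias = +8.627

mean(θ*) = (69.22 + 79.02 + 75.07 + 61.42 + 108.73 + 83.11 + 95.23 + 73.87 + 88.79) / 9 = 81.6067
bias = 81.6067 − 72.98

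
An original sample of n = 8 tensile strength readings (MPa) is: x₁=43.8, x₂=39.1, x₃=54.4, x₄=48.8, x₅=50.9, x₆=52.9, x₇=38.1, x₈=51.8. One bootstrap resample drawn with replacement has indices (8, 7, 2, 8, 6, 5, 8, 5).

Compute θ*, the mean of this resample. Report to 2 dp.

θ* = 48.41

Resample values: 51.8, 38.1, 39.1, 51.8, 52.9, 50.9, 51.8, 50.9.
Mean = (51.8 + 38.1 + 39.1 + 51.8 + 52.9 + 50.9 + 51.8 + 50.9) / 8 = 387.30 / 8 = 48.41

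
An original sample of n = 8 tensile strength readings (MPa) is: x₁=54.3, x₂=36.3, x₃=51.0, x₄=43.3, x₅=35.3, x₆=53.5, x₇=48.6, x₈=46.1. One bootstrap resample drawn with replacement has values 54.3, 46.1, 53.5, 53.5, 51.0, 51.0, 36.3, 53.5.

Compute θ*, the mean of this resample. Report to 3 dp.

θ* = 49.900

Mean = (54.3 + 46.1 + 53.5 + 53.5 + 51.0 + 51.0 + 36.3 + 53.5) / 8 = 399.20 / 8 = 49.900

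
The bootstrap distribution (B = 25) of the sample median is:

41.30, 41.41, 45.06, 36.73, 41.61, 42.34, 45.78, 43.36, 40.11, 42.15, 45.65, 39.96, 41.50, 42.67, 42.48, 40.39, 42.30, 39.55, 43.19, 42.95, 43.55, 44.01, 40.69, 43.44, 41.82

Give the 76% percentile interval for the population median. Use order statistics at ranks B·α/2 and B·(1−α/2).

Sorted replicates: 36.73, 39.55, 39.96, 40.11, 40.39, 40.69, 41.30, 41.41, 41.50, 41.61, 41.82, 42.15, 42.30, 42.34, 42.48, 42.67, 42.95, 43.19, 43.36, 43.44, 43.55, 44.01, 45.06, 45.65, 45.78
α = 0.24; lower rank = 25 × 0.120 = 3; upper rank = 25 × 0.880 = 22.
The 3rd smallest replicate is 39.96; the 22nd is 44.01.

(39.96, 44.01)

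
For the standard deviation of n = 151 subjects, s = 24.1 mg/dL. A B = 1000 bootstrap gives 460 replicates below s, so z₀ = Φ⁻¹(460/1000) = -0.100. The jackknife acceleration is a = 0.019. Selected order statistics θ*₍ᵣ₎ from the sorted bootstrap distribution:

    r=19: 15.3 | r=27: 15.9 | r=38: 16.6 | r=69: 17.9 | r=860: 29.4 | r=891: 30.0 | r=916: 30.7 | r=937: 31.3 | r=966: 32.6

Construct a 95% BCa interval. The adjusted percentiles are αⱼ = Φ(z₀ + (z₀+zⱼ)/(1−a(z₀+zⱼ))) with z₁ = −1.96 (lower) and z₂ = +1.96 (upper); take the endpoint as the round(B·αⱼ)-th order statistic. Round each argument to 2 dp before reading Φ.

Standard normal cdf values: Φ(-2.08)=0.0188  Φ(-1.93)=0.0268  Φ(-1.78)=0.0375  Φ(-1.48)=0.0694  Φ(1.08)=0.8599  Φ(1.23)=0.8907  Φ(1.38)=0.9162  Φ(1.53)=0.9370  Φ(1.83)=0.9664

(15.3, 32.6)

Lower: z₀ + z₁ = -0.100 + (-1.960) = -2.060; 1 − a(z₀+z₁) = 1 − (0.019)(-2.060) = 1.0391; argument = -0.100 + (-2.060)/1.0391 = -2.0824 → -2.08.
α₁ = Φ(-2.08) = 0.0188; rank = round(1000 × 0.0188) = 19; θ*₍19₎ = 15.3.
Upper: z₀ + z₂ = 1.860; 1 − a(z₀+z₂) = 0.9647; argument = 1.8281 → 1.83; α₂ = 0.9664; rank = 966; θ*₍966₎ = 32.6.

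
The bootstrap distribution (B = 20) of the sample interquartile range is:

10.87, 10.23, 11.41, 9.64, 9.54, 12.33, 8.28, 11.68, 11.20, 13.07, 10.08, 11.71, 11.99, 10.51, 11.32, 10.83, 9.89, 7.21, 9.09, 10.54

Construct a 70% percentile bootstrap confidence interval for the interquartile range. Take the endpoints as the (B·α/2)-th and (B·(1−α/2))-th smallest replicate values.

Sorted replicates: 7.21, 8.28, 9.09, 9.54, 9.64, 9.89, 10.08, 10.23, 10.51, 10.54, 10.83, 10.87, 11.20, 11.32, 11.41, 11.68, 11.71, 11.99, 12.33, 13.07
α = 0.30; lower rank = 20 × 0.150 = 3; upper rank = 20 × 0.850 = 17.
The 3rd smallest replicate is 9.09; the 17th is 11.71.

(9.09, 11.71)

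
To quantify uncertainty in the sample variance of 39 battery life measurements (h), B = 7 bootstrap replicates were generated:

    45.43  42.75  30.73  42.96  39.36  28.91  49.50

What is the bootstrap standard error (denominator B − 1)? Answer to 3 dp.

SE* = 7.587

Bootstrap SE is the standard deviation of the 7 replicate variances.
Mean of replicates: (45.43 + 42.75 + 30.73 + 42.96 + 39.36 + 28.91 + 49.50) / 7 = 279.6400 / 7 = 39.9486
Sum of squared deviations: (+5.4814)² + (+2.8014)² + (−9.2186)² + (+3.0114)² + (−0.5886)² + (−11.0386)² + (+9.5514)² = 345.3711
Variance = 345.3711 / 6 = 57.5618
SE* = √57.5618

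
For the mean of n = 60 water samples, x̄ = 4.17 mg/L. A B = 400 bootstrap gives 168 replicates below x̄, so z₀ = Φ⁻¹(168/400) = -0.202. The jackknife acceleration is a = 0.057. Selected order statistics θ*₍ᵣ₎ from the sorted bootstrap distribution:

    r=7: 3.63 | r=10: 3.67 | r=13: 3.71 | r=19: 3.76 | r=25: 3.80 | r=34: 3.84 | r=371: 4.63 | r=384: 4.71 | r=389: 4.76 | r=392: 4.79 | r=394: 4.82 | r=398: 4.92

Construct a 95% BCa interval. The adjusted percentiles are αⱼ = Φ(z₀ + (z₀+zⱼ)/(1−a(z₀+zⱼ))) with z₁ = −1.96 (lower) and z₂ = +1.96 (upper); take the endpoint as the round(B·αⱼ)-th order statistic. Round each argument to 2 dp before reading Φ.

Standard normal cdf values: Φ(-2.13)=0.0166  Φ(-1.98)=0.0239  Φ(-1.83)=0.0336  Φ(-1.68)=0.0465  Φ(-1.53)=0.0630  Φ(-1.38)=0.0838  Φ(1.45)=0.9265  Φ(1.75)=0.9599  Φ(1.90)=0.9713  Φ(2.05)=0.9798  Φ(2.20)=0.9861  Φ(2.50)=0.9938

Lower: z₀ + z₁ = -0.202 + (-1.960) = -2.162; 1 − a(z₀+z₁) = 1 − (0.057)(-2.162) = 1.1232; argument = -0.202 + (-2.162)/1.1232 = -2.1268 → -2.13.
α₁ = Φ(-2.13) = 0.0166; rank = round(400 × 0.0166) = 7; θ*₍7₎ = 3.63.
Upper: z₀ + z₂ = 1.758; 1 − a(z₀+z₂) = 0.8998; argument = 1.7518 → 1.75; α₂ = 0.9599; rank = 384; θ*₍384₎ = 4.71.

(3.63, 4.71)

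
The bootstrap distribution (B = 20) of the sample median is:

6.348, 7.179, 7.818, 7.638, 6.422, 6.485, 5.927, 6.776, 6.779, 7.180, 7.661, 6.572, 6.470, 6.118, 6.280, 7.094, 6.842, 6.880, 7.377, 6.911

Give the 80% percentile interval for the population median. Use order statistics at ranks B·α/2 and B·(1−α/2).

Sorted replicates: 5.927, 6.118, 6.280, 6.348, 6.422, 6.470, 6.485, 6.572, 6.776, 6.779, 6.842, 6.880, 6.911, 7.094, 7.179, 7.180, 7.377, 7.638, 7.661, 7.818
α = 0.20; lower rank = 20 × 0.100 = 2; upper rank = 20 × 0.900 = 18.
The 2nd smallest replicate is 6.118; the 18th is 7.638.

(6.118, 7.638)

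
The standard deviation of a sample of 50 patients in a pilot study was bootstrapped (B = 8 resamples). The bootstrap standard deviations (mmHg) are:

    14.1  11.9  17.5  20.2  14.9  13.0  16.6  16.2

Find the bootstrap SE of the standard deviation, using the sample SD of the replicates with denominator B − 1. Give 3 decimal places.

SE* = 2.654

Bootstrap SE is the standard deviation of the 8 replicate standard deviations.
Mean of replicates: (14.1 + 11.9 + 17.5 + 20.2 + 14.9 + 13.0 + 16.6 + 16.2) / 8 = 124.4000 / 8 = 15.5500
Sum of squared deviations: (−1.4500)² + (−3.6500)² + (+1.9500)² + (+4.6500)² + (−0.6500)² + (−2.5500)² + (+1.0500)² + (+0.6500)² = 49.3000
Variance = 49.3000 / 7 = 7.0429
SE* = √7.0429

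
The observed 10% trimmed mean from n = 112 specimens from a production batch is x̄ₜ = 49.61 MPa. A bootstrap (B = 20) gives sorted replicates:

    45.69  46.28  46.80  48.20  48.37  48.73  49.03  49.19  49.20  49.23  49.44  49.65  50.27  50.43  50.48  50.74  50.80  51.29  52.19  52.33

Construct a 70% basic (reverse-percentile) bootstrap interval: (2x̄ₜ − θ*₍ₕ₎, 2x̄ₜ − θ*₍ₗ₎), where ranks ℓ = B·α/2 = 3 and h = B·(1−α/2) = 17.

Percentile endpoints at ranks 3 and 17: θ*₍3₎ = 46.80, θ*₍17₎ = 50.80.
Basic interval reflects these around x̄ₜ:
  lower = 2 × 49.61 − 50.80 = 48.42
  upper = 2 × 49.61 − 46.80 = 52.42

(48.42, 52.42)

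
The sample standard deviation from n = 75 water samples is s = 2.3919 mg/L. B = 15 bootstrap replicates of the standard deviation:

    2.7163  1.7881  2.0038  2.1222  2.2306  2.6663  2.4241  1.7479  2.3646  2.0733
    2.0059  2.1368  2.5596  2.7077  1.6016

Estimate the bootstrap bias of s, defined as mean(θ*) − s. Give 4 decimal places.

bias = −0.1820

mean(θ*) = (2.7163 + 1.7881 + 2.0038 + 2.1222 + 2.2306 + 2.6663 + 2.4241 + 1.7479 + 2.3646 + 2.0733 + 2.0059 + 2.1368 + 2.5596 + 2.7077 + 1.6016) / 15 = 2.20992
bias = 2.20992 − 2.3919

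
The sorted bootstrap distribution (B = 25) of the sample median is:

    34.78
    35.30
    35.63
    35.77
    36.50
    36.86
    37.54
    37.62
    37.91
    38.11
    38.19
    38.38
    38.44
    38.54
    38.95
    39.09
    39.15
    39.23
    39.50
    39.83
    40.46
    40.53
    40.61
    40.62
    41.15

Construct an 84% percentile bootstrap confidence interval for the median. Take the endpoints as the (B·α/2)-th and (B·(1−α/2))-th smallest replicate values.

(35.30, 40.61)

α = 0.16; lower rank = 25 × 0.080 = 2; upper rank = 25 × 0.920 = 23.
The 2nd smallest replicate is 35.30; the 23rd is 40.61.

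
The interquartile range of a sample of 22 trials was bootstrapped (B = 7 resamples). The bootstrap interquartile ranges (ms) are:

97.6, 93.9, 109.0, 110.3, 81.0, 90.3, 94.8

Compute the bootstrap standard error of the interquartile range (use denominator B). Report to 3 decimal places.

SE* = 9.532

Bootstrap SE is the standard deviation of the 7 replicate interquartile ranges.
Mean of replicates: (97.6 + 93.9 + 109.0 + 110.3 + 81.0 + 90.3 + 94.8) / 7 = 676.9000 / 7 = 96.7000
Sum of squared deviations: (+0.9000)² + (−2.8000)² + (+12.3000)² + (+13.6000)² + (−15.7000)² + (−6.4000)² + (−1.9000)² = 635.9600
Variance = 635.9600 / 7 = 90.8514
SE* = √90.8514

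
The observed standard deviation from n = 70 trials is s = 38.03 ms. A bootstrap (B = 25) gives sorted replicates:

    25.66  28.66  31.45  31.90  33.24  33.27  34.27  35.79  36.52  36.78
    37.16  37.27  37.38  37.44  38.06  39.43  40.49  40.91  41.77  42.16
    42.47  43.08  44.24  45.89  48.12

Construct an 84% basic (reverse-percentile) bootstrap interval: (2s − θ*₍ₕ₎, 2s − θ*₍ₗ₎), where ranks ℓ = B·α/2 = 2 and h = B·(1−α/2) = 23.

(31.82, 47.40)

Percentile endpoints at ranks 2 and 23: θ*₍2₎ = 28.66, θ*₍23₎ = 44.24.
Basic interval reflects these around s:
  lower = 2 × 38.03 − 44.24 = 31.82
  upper = 2 × 38.03 − 28.66 = 47.40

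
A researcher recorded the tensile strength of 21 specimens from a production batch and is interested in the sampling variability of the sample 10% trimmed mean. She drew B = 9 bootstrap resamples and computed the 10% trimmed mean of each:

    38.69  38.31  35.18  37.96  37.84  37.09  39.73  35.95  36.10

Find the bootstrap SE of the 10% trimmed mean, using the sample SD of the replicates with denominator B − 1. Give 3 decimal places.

SE* = 1.468

Bootstrap SE is the standard deviation of the 9 replicate 10% trimmed means.
Mean of replicates: (38.69 + 38.31 + 35.18 + 37.96 + 37.84 + 37.09 + 39.73 + 35.95 + 36.10) / 9 = 336.8500 / 9 = 37.4278
Sum of squared deviations: (+1.2622)² + (+0.8822)² + (−2.2478)² + (+0.5322)² + (+0.4122)² + (−0.3378)² + (+2.3022)² + (−1.4778)² + (−1.3278)² = 17.2384
Variance = 17.2384 / 8 = 2.1548
SE* = √2.1548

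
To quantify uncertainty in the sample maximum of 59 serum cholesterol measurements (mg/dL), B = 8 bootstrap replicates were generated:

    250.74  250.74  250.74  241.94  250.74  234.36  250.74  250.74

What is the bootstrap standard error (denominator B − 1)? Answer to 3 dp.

Bootstrap SE is the standard deviation of the 8 replicate maximums.
Mean of replicates: (250.74 + 250.74 + 250.74 + 241.94 + 250.74 + 234.36 + 250.74 + 250.74) / 8 = 1980.7400 / 8 = 247.5925
Sum of squared deviations: (+3.1475)² + (+3.1475)² + (+3.1475)² + (−5.6525)² + (+3.1475)² + (−13.2325)² + (+3.1475)² + (+3.1475)² = 266.4904
Variance = 266.4904 / 7 = 38.0701
SE* = √38.0701

SE* = 6.170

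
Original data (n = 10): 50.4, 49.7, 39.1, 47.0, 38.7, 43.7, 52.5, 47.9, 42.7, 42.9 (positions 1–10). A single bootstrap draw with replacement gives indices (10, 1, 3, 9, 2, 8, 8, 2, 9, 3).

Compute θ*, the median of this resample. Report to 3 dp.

Resample values: 42.9, 50.4, 39.1, 42.7, 49.7, 47.9, 47.9, 49.7, 42.7, 39.1.
Sorted: 39.1, 39.1, 42.7, 42.7, 42.9, 47.9, 47.9, 49.7, 49.7, 50.4
Median = average of the two middle values = 45.400

θ* = 45.400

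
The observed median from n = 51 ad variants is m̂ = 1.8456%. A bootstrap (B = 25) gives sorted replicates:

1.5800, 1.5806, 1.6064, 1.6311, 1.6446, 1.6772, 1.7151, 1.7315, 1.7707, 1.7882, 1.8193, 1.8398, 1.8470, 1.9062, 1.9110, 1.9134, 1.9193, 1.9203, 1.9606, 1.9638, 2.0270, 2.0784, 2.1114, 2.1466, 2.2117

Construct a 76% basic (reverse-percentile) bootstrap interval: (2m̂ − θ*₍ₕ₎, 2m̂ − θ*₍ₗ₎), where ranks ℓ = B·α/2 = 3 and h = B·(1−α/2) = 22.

Percentile endpoints at ranks 3 and 22: θ*₍3₎ = 1.6064, θ*₍22₎ = 2.0784.
Basic interval reflects these around m̂:
  lower = 2 × 1.8456 − 2.0784 = 1.6128
  upper = 2 × 1.8456 − 1.6064 = 2.0848

(1.6128, 2.0848)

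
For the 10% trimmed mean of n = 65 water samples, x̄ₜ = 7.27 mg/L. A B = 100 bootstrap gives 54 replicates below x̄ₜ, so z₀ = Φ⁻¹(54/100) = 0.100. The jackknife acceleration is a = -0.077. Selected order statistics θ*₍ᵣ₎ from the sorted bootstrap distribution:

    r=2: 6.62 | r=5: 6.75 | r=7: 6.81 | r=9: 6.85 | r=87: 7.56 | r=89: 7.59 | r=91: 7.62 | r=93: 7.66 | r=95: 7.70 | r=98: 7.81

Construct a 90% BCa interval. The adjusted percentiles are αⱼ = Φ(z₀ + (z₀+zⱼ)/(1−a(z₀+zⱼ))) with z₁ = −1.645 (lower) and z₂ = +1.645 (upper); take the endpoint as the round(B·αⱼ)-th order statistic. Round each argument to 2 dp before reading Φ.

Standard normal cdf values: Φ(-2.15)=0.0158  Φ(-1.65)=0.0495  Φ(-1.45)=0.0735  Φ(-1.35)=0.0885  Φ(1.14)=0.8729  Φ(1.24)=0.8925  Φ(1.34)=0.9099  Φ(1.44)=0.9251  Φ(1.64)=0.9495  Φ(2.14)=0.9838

Lower: z₀ + z₁ = 0.100 + (-1.645) = -1.545; 1 − a(z₀+z₁) = 1 − (-0.077)(-1.545) = 0.8810; argument = 0.100 + (-1.545)/0.8810 = -1.6536 → -1.65.
α₁ = Φ(-1.65) = 0.0495; rank = round(100 × 0.0495) = 5; θ*₍5₎ = 6.75.
Upper: z₀ + z₂ = 1.745; 1 − a(z₀+z₂) = 1.1344; argument = 1.6383 → 1.64; α₂ = 0.9495; rank = 95; θ*₍95₎ = 7.70.

(6.75, 7.70)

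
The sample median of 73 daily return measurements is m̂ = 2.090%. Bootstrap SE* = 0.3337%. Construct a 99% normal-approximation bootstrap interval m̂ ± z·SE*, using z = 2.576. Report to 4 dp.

(1.2304, 2.9496)

Margin = 2.576 × 0.3337 = 0.85961
Interval: 2.090 ± 0.85961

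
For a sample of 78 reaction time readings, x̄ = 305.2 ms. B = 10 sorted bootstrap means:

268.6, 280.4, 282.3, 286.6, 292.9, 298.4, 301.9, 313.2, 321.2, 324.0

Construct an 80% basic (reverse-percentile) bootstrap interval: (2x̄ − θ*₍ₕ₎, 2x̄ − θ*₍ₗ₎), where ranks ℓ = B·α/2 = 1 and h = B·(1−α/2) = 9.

(289.2, 341.8)

Percentile endpoints at ranks 1 and 9: θ*₍1₎ = 268.6, θ*₍9₎ = 321.2.
Basic interval reflects these around x̄:
  lower = 2 × 305.2 − 321.2 = 289.2
  upper = 2 × 305.2 − 268.6 = 341.8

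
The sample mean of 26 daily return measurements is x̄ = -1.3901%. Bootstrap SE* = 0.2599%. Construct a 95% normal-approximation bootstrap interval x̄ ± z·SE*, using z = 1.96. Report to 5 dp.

(-1.89950, -0.88070)

Margin = 1.96 × 0.2599 = 0.509404
Interval: -1.3901 ± 0.509404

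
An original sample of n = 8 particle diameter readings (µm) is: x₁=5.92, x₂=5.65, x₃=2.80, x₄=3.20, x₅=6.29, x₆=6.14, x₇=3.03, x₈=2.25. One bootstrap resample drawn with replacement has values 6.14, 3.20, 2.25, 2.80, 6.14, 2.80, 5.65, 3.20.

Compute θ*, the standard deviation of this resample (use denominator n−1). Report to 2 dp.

Mean = 4.0225; sum of squared deviations = 19.1001
s² = 19.1001 / 7 = 2.7286
s = √2.7286 = 1.65

θ* = 1.65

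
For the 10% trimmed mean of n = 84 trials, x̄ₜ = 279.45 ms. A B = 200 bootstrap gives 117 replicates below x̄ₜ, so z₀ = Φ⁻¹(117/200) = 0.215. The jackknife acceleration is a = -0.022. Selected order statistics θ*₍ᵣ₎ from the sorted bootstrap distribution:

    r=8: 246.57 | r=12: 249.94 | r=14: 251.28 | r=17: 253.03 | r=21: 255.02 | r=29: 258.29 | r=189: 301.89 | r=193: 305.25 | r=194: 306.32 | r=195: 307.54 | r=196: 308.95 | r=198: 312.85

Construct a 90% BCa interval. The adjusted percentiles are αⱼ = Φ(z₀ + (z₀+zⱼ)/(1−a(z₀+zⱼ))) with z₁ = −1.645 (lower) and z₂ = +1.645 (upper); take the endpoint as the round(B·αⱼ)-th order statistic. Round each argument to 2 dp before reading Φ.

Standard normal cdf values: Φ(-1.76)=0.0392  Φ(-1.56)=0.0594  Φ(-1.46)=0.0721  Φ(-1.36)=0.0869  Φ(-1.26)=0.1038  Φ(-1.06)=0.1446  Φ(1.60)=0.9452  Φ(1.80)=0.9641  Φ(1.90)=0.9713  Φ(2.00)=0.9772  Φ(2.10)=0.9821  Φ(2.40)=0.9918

Lower: z₀ + z₁ = 0.215 + (-1.645) = -1.430; 1 − a(z₀+z₁) = 1 − (-0.022)(-1.430) = 0.9685; argument = 0.215 + (-1.430)/0.9685 = -1.2614 → -1.26.
α₁ = Φ(-1.26) = 0.1038; rank = round(200 × 0.1038) = 21; θ*₍21₎ = 255.02.
Upper: z₀ + z₂ = 1.860; 1 − a(z₀+z₂) = 1.0409; argument = 2.0019 → 2.00; α₂ = 0.9772; rank = 195; θ*₍195₎ = 307.54.

(255.02, 307.54)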